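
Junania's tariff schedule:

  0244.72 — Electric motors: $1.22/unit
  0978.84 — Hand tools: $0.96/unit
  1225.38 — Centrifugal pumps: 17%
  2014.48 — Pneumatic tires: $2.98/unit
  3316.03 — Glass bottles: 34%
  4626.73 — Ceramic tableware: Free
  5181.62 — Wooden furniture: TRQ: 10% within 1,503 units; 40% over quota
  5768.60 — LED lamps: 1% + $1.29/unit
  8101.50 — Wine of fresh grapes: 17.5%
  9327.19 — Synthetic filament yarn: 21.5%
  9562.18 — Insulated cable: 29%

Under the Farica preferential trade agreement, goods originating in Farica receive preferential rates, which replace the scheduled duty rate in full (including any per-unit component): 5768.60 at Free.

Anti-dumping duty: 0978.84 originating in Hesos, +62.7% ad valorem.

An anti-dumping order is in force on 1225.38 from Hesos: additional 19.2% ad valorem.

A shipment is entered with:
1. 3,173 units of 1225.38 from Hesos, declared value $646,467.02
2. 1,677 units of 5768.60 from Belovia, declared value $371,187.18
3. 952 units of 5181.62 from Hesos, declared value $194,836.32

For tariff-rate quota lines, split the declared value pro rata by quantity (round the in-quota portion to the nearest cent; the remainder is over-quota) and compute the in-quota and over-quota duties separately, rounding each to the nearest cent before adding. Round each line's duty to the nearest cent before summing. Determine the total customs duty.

$259,379.89

Line 1 (1225.38, Hesos, 3,173 units, $646,467.02):
Base rate for 1225.38 is 17%.
Additional duty on 1225.38 from Hesos: +19.2%. Applied ad valorem rate: 17% + 19.2% = 36.2%.
Duty = $646,467.02 × 36.2% = $234,021.06.
Line 2 (5768.60, Belovia, 1,677 units, $371,187.18):
Base rate for 5768.60 is 1% + $1.29/unit.
5768.60 has an FTA preferential rate, but origin Belovia is not Farica; base rate stands.
Duty = $371,187.18 × 1% + 1,677 × $1.29 = $5,875.20.
Line 3 (5181.62, Hesos, 952 units, $194,836.32):
Code 5181.62 is under a tariff-rate quota (threshold 1,503 units). Quantity 952 units is within the quota, so the in-quota rate 10% applies to the full value.
Duty = $194,836.32 × 10% = $19,483.63.
Total = $234,021.06 + $5,875.20 + $19,483.63 = $259,379.89.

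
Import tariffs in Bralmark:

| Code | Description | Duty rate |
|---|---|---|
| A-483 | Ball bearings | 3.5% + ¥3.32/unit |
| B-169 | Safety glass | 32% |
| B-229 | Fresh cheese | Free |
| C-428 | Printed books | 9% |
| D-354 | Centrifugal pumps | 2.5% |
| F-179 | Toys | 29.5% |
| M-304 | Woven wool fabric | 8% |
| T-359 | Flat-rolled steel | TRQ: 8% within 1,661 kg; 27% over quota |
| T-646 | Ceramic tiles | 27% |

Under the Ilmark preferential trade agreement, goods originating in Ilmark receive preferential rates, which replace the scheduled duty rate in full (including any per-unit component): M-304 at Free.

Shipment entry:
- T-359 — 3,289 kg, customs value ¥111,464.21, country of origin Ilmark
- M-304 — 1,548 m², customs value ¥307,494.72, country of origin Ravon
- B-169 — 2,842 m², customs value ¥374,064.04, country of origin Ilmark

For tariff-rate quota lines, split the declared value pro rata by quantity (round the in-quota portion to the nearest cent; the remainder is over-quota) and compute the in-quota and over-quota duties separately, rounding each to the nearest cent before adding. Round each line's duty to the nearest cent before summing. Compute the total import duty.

Line 1 (T-359, Ilmark, 3,289 kg, ¥111,464.21):
Code T-359 is under a tariff-rate quota (threshold 1,661 kg). In-quota: 1,661 kg at 8%; over-quota: 1,628 kg at 27%.
Pro-rata value split: in-quota = ¥111,464.21 × 1,661/3,289 = ¥56,291.29; over-quota = ¥111,464.21 − ¥56,291.29 = ¥55,172.92.
In-quota duty = ¥56,291.29 × 8% = ¥4,503.30. Over-quota duty = ¥55,172.92 × 27% = ¥14,896.69.
Line duty = ¥4,503.30 + ¥14,896.69 = ¥19,399.99.
Line 2 (M-304, Ravon, 1,548 m², ¥307,494.72):
Base rate for M-304 is 8%.
M-304 has an FTA preferential rate, but origin Ravon is not Ilmark; base rate stands.
Duty = ¥307,494.72 × 8% = ¥24,599.58.
Line 3 (B-169, Ilmark, 2,842 m², ¥374,064.04):
Base rate for B-169 is 32%.
Origin Ilmark is the FTA partner but B-169 is not on the preference list; base rate stands.
Duty = ¥374,064.04 × 32% = ¥119,700.49.
Total = ¥19,399.99 + ¥24,599.58 + ¥119,700.49 = ¥163,700.06.

¥163,700.06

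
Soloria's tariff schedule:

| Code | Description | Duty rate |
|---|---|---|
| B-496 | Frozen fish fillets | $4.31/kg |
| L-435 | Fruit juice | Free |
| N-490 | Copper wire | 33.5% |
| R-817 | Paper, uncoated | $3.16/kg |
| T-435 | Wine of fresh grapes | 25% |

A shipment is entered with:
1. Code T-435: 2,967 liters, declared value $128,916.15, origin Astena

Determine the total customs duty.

Line 1 (T-435, Astena, 2,967 liters, $128,916.15):
Base rate for T-435 is 25%.
Duty = $128,916.15 × 25% = $32,229.04.

$32,229.04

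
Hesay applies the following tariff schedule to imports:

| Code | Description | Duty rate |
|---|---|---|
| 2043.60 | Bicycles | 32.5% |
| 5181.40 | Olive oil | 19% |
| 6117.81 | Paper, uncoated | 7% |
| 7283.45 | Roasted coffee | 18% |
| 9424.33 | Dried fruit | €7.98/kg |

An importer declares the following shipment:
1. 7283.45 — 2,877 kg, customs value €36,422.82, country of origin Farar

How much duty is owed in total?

Line 1 (7283.45, Farar, 2,877 kg, €36,422.82):
Base rate for 7283.45 is 18%.
Duty = €36,422.82 × 18% = €6,556.11.

€6,556.11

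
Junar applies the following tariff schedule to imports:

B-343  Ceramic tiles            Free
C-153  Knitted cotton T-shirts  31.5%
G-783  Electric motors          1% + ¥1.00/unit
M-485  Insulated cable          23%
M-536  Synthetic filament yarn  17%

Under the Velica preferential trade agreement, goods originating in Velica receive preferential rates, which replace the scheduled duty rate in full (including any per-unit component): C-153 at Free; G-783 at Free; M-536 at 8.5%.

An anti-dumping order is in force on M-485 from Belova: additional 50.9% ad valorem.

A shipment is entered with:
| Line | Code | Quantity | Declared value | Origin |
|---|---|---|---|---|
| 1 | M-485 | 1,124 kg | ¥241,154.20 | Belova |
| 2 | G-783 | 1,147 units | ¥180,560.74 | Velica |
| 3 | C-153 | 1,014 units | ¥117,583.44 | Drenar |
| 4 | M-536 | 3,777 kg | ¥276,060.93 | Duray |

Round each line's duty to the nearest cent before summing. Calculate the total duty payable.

Line 1 (M-485, Belova, 1,124 kg, ¥241,154.20):
Base rate for M-485 is 23%.
Additional duty on M-485 from Belova: +50.9%. Applied ad valorem rate: 23% + 50.9% = 73.9%.
Duty = ¥241,154.20 × 73.9% = ¥178,212.95.
Line 2 (G-783, Velica, 1,147 units, ¥180,560.74):
Base rate for G-783 is 1% + ¥1.00/unit.
Origin Velica qualifies under the Junar–Velica agreement and G-783 is covered: preferential rate Free applies instead.
Duty = ¥180,560.74 × 0% = ¥0.00.
Line 3 (C-153, Drenar, 1,014 units, ¥117,583.44):
Base rate for C-153 is 31.5%.
C-153 has an FTA preferential rate, but origin Drenar is not Velica; base rate stands.
Duty = ¥117,583.44 × 31.5% = ¥37,038.78.
Line 4 (M-536, Duray, 3,777 kg, ¥276,060.93):
Base rate for M-536 is 17%.
M-536 has an FTA preferential rate, but origin Duray is not Velica; base rate stands.
Duty = ¥276,060.93 × 17% = ¥46,930.36.
Total = ¥178,212.95 + ¥0.00 + ¥37,038.78 + ¥46,930.36 = ¥262,182.09.

¥262,182.09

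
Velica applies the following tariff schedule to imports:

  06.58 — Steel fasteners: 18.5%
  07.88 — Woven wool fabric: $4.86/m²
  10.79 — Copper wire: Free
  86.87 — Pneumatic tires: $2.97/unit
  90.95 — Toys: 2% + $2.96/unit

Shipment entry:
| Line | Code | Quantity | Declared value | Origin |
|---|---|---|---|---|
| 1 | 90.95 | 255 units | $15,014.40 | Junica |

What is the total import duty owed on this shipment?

Line 1 (90.95, Junica, 255 units, $15,014.40):
Base rate for 90.95 is 2% + $2.96/unit.
Duty = $15,014.40 × 2% + 255 × $2.96 = $1,055.09.

$1,055.09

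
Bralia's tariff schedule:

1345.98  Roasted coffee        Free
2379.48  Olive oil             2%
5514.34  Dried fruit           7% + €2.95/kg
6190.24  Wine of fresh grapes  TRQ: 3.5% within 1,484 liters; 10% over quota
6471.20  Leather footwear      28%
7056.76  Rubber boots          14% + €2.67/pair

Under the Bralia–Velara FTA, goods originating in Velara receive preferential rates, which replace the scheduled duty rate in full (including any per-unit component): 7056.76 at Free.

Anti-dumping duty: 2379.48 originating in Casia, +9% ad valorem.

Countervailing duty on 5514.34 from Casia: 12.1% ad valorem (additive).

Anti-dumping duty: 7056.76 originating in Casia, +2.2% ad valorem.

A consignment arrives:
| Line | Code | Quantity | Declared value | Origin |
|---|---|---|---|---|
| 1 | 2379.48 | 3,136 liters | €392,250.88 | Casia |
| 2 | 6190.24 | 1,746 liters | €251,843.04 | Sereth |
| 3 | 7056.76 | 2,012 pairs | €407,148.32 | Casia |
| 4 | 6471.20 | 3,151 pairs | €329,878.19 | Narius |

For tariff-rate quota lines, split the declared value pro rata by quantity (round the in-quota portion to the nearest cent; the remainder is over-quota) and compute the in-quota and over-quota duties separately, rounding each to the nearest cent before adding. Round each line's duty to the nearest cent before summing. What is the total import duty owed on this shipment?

€218,114.48

Line 1 (2379.48, Casia, 3,136 liters, €392,250.88):
Base rate for 2379.48 is 2%.
Additional duty on 2379.48 from Casia: +9%. Applied ad valorem rate: 2% + 9% = 11%.
Duty = €392,250.88 × 11% = €43,147.60.
Line 2 (6190.24, Sereth, 1,746 liters, €251,843.04):
Code 6190.24 is under a tariff-rate quota (threshold 1,484 liters). In-quota: 1,484 liters at 3.5%; over-quota: 262 liters at 10%.
Pro-rata value split: in-quota = €251,843.04 × 1,484/1,746 = €214,052.16; over-quota = €251,843.04 − €214,052.16 = €37,790.88.
In-quota duty = €214,052.16 × 3.5% = €7,491.83. Over-quota duty = €37,790.88 × 10% = €3,779.09.
Line duty = €7,491.83 + €3,779.09 = €11,270.92.
Line 3 (7056.76, Casia, 2,012 pairs, €407,148.32):
Base rate for 7056.76 is 14% + €2.67/pair.
7056.76 has an FTA preferential rate, but origin Casia is not Velara; base rate stands.
Additional duty on 7056.76 from Casia: +2.2%. Applied ad valorem rate: 14% + 2.2% = 16.2%.
Duty = €407,148.32 × 16.2% + 2,012 × €2.67 = €71,330.07.
Line 4 (6471.20, Narius, 3,151 pairs, €329,878.19):
Base rate for 6471.20 is 28%.
Duty = €329,878.19 × 28% = €92,365.89.
Total = €43,147.60 + €11,270.92 + €71,330.07 + €92,365.89 = €218,114.48.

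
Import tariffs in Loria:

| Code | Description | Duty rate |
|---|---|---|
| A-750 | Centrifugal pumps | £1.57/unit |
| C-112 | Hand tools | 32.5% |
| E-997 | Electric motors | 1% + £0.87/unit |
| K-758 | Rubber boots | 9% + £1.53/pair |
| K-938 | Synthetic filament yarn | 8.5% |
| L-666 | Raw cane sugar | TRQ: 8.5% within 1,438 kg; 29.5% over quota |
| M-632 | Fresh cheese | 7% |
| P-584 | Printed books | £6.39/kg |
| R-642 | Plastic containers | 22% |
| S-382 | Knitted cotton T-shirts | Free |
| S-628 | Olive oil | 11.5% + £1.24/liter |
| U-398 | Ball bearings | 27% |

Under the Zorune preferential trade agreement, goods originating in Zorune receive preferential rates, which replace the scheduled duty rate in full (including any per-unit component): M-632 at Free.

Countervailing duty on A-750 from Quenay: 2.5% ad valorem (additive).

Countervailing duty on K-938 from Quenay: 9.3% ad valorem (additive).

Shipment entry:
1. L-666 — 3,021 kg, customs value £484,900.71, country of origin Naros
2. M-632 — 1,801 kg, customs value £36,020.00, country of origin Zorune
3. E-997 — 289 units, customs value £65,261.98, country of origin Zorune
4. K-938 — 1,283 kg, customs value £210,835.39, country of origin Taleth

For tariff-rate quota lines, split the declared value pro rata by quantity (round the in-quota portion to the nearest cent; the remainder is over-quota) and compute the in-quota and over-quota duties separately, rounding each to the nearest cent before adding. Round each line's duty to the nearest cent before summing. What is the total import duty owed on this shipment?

£113,399.96

Line 1 (L-666, Naros, 3,021 kg, £484,900.71):
Code L-666 is under a tariff-rate quota (threshold 1,438 kg). In-quota: 1,438 kg at 8.5%; over-quota: 1,583 kg at 29.5%.
Pro-rata value split: in-quota = £484,900.71 × 1,438/3,021 = £230,813.38; over-quota = £484,900.71 − £230,813.38 = £254,087.33.
In-quota duty = £230,813.38 × 8.5% = £19,619.14. Over-quota duty = £254,087.33 × 29.5% = £74,955.76.
Line duty = £19,619.14 + £74,955.76 = £94,574.90.
Line 2 (M-632, Zorune, 1,801 kg, £36,020.00):
Base rate for M-632 is 7%.
Origin Zorune qualifies under the Loria–Zorune agreement and M-632 is covered: preferential rate Free applies instead.
Duty = £36,020.00 × 0% = £0.00.
Line 3 (E-997, Zorune, 289 units, £65,261.98):
Base rate for E-997 is 1% + £0.87/unit.
Origin Zorune is the FTA partner but E-997 is not on the preference list; base rate stands.
Duty = £65,261.98 × 1% + 289 × £0.87 = £904.05.
Line 4 (K-938, Taleth, 1,283 kg, £210,835.39):
Base rate for K-938 is 8.5%.
The additional-duty order on K-938 targets Quenay, not Taleth; it does not apply.
Duty = £210,835.39 × 8.5% = £17,921.01.
Total = £94,574.90 + £0.00 + £904.05 + £17,921.01 = £113,399.96.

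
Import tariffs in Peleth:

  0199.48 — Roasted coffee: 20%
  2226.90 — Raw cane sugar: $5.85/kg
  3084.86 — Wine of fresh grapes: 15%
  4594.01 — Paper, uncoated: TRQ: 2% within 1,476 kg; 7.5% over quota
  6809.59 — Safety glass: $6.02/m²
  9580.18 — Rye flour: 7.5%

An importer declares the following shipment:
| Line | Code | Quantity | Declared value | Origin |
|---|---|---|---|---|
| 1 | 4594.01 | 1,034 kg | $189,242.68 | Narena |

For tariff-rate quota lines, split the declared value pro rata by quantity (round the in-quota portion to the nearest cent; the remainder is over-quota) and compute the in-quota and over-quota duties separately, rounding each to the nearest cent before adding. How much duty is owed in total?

Line 1 (4594.01, Narena, 1,034 kg, $189,242.68):
Code 4594.01 is under a tariff-rate quota (threshold 1,476 kg). Quantity 1,034 kg is within the quota, so the in-quota rate 2% applies to the full value.
Duty = $189,242.68 × 2% = $3,784.85.

$3,784.85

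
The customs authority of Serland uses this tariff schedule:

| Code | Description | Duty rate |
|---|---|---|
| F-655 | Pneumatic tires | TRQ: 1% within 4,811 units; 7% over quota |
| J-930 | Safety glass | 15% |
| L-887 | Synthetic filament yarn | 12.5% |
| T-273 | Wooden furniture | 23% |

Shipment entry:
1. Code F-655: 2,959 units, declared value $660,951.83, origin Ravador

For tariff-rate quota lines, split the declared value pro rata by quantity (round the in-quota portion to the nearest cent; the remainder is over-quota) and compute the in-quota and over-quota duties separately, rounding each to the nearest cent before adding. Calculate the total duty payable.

$6,609.52

Line 1 (F-655, Ravador, 2,959 units, $660,951.83):
Code F-655 is under a tariff-rate quota (threshold 4,811 units). Quantity 2,959 units is within the quota, so the in-quota rate 1% applies to the full value.
Duty = $660,951.83 × 1% = $6,609.52.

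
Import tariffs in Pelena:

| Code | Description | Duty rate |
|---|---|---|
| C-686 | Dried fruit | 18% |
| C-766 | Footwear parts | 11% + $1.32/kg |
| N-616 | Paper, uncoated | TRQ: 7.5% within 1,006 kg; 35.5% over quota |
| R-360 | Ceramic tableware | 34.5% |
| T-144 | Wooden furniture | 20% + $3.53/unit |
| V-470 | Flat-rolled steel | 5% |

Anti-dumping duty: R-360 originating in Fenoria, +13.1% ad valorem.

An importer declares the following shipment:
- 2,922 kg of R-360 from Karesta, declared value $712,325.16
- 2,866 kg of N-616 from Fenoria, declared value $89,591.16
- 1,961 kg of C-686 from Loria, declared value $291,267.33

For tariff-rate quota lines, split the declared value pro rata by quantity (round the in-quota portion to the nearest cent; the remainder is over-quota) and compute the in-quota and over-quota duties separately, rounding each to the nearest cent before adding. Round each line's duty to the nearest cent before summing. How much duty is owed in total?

$321,179.85

Line 1 (R-360, Karesta, 2,922 kg, $712,325.16):
Base rate for R-360 is 34.5%.
The additional-duty order on R-360 targets Fenoria, not Karesta; it does not apply.
Duty = $712,325.16 × 34.5% = $245,752.18.
Line 2 (N-616, Fenoria, 2,866 kg, $89,591.16):
Code N-616 is under a tariff-rate quota (threshold 1,006 kg). In-quota: 1,006 kg at 7.5%; over-quota: 1,860 kg at 35.5%.
Pro-rata value split: in-quota = $89,591.16 × 1,006/2,866 = $31,447.56; over-quota = $89,591.16 − $31,447.56 = $58,143.60.
In-quota duty = $31,447.56 × 7.5% = $2,358.57. Over-quota duty = $58,143.60 × 35.5% = $20,640.98.
Line duty = $2,358.57 + $20,640.98 = $22,999.55.
Line 3 (C-686, Loria, 1,961 kg, $291,267.33):
Base rate for C-686 is 18%.
Duty = $291,267.33 × 18% = $52,428.12.
Total = $245,752.18 + $22,999.55 + $52,428.12 = $321,179.85.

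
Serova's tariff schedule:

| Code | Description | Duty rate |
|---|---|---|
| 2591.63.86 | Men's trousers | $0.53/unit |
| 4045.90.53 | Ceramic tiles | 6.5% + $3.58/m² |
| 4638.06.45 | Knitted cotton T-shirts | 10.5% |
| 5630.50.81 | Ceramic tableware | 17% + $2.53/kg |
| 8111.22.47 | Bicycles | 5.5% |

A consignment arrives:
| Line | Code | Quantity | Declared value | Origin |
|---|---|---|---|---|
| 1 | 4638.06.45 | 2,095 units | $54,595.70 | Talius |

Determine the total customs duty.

Line 1 (4638.06.45, Talius, 2,095 units, $54,595.70):
Base rate for 4638.06.45 is 10.5%.
Duty = $54,595.70 × 10.5% = $5,732.55.

$5,732.55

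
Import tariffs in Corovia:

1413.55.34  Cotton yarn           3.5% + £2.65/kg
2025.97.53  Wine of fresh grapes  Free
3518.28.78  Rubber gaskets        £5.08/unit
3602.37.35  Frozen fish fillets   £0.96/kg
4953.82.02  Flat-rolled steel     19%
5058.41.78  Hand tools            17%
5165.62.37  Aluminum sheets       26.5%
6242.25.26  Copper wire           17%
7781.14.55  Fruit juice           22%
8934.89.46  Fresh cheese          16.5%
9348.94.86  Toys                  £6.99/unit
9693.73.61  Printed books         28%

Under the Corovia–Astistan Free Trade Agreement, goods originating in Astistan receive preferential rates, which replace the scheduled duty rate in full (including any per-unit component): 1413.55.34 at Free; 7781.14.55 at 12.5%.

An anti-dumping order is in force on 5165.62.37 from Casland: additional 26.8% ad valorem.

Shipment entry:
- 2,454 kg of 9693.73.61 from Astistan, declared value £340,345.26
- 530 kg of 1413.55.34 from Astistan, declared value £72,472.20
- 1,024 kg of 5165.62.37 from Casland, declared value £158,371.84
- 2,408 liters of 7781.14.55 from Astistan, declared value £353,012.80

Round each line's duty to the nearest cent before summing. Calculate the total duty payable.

£223,835.46

Line 1 (9693.73.61, Astistan, 2,454 kg, £340,345.26):
Base rate for 9693.73.61 is 28%.
Origin Astistan is the FTA partner but 9693.73.61 is not on the preference list; base rate stands.
Duty = £340,345.26 × 28% = £95,296.67.
Line 2 (1413.55.34, Astistan, 530 kg, £72,472.20):
Base rate for 1413.55.34 is 3.5% + £2.65/kg.
Origin Astistan qualifies under the Corovia–Astistan agreement and 1413.55.34 is covered: preferential rate Free applies instead.
Duty = £72,472.20 × 0% = £0.00.
Line 3 (5165.62.37, Casland, 1,024 kg, £158,371.84):
Base rate for 5165.62.37 is 26.5%.
Additional duty on 5165.62.37 from Casland: +26.8%. Applied ad valorem rate: 26.5% + 26.8% = 53.3%.
Duty = £158,371.84 × 53.3% = £84,412.19.
Line 4 (7781.14.55, Astistan, 2,408 liters, £353,012.80):
Base rate for 7781.14.55 is 22%.
Origin Astistan qualifies under the Corovia–Astistan agreement and 7781.14.55 is covered: preferential rate 12.5% applies instead.
Duty = £353,012.80 × 12.5% = £44,126.60.
Total = £95,296.67 + £0.00 + £84,412.19 + £44,126.60 = £223,835.46.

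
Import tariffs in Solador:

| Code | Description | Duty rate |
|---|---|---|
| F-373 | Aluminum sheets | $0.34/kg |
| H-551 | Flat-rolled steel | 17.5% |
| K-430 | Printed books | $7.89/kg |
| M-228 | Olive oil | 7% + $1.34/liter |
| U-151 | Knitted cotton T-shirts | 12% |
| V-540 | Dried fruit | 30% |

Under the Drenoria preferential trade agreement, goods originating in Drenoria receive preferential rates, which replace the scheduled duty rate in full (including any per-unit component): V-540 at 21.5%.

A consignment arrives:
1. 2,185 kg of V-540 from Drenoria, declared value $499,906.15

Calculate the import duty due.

$107,479.82

Line 1 (V-540, Drenoria, 2,185 kg, $499,906.15):
Base rate for V-540 is 30%.
Origin Drenoria qualifies under the Solador–Drenoria agreement and V-540 is covered: preferential rate 21.5% applies instead.
Duty = $499,906.15 × 21.5% = $107,479.82.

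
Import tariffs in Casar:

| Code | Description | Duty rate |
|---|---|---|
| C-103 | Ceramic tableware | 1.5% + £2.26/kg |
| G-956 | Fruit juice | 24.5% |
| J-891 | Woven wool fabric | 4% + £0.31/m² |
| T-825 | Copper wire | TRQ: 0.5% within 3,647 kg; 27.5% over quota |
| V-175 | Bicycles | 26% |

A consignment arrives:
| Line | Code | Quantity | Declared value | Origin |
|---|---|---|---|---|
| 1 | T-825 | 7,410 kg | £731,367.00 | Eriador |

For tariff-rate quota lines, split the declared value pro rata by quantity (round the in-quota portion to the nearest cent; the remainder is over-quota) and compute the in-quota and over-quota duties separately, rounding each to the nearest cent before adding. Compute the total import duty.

£103,937.02

Line 1 (T-825, Eriador, 7,410 kg, £731,367.00):
Code T-825 is under a tariff-rate quota (threshold 3,647 kg). In-quota: 3,647 kg at 0.5%; over-quota: 3,763 kg at 27.5%.
Pro-rata value split: in-quota = £731,367.00 × 3,647/7,410 = £359,958.90; over-quota = £731,367.00 − £359,958.90 = £371,408.10.
In-quota duty = £359,958.90 × 0.5% = £1,799.79. Over-quota duty = £371,408.10 × 27.5% = £102,137.23.
Line duty = £1,799.79 + £102,137.23 = £103,937.02.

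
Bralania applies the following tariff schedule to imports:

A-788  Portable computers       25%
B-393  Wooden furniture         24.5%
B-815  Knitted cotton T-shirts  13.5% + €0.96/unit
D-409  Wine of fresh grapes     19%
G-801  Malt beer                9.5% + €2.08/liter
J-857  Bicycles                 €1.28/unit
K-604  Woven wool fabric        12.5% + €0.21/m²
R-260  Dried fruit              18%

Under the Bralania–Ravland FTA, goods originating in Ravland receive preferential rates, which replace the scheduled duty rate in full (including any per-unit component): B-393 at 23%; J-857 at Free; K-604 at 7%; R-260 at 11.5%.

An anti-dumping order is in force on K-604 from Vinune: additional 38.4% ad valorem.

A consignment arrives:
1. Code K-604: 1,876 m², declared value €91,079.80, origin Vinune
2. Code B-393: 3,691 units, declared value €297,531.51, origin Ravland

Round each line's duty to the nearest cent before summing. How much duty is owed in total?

€115,185.83

Line 1 (K-604, Vinune, 1,876 m², €91,079.80):
Base rate for K-604 is 12.5% + €0.21/m².
K-604 has an FTA preferential rate, but origin Vinune is not Ravland; base rate stands.
Additional duty on K-604 from Vinune: +38.4%. Applied ad valorem rate: 12.5% + 38.4% = 50.9%.
Duty = €91,079.80 × 50.9% + 1,876 × €0.21 = €46,753.58.
Line 2 (B-393, Ravland, 3,691 units, €297,531.51):
Base rate for B-393 is 24.5%.
Origin Ravland qualifies under the Bralania–Ravland agreement and B-393 is covered: preferential rate 23% applies instead.
Duty = €297,531.51 × 23% = €68,432.25.
Total = €46,753.58 + €68,432.25 = €115,185.83.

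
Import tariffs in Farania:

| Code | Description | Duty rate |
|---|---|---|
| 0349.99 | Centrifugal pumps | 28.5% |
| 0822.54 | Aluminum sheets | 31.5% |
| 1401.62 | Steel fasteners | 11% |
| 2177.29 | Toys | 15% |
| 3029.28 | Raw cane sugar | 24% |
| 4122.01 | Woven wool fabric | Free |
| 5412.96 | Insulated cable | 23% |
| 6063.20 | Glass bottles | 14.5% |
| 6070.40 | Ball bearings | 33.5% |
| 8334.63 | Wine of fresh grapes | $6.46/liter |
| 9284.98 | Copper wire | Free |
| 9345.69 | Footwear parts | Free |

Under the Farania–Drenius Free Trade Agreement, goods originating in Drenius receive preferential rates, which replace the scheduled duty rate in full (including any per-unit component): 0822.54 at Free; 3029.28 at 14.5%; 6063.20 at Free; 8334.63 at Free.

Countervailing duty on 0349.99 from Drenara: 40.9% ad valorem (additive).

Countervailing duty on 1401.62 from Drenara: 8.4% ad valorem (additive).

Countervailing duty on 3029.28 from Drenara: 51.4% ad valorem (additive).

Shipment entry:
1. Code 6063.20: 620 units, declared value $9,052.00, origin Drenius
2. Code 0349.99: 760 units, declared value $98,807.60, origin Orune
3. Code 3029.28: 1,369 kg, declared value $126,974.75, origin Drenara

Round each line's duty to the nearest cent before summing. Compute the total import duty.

Line 1 (6063.20, Drenius, 620 units, $9,052.00):
Base rate for 6063.20 is 14.5%.
Origin Drenius qualifies under the Farania–Drenius agreement and 6063.20 is covered: preferential rate Free applies instead.
Duty = $9,052.00 × 0% = $0.00.
Line 2 (0349.99, Orune, 760 units, $98,807.60):
Base rate for 0349.99 is 28.5%.
The additional-duty order on 0349.99 targets Drenara, not Orune; it does not apply.
Duty = $98,807.60 × 28.5% = $28,160.17.
Line 3 (3029.28, Drenara, 1,369 kg, $126,974.75):
Base rate for 3029.28 is 24%.
3029.28 has an FTA preferential rate, but origin Drenara is not Drenius; base rate stands.
Additional duty on 3029.28 from Drenara: +51.4%. Applied ad valorem rate: 24% + 51.4% = 75.4%.
Duty = $126,974.75 × 75.4% = $95,738.96.
Total = $0.00 + $28,160.17 + $95,738.96 = $123,899.13.

$123,899.13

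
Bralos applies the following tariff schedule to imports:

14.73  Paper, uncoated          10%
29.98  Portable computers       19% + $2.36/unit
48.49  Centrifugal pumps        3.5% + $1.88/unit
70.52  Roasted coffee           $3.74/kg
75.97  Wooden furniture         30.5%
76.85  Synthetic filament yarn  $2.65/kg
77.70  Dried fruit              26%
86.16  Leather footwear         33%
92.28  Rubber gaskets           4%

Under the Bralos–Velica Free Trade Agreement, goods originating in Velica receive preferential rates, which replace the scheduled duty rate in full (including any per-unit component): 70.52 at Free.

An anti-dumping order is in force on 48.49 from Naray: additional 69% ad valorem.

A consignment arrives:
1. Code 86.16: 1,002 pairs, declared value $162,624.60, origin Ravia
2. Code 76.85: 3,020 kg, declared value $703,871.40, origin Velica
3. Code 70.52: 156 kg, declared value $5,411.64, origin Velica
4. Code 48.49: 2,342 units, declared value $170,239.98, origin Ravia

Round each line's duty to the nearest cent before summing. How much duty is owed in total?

$72,030.48

Line 1 (86.16, Ravia, 1,002 pairs, $162,624.60):
Base rate for 86.16 is 33%.
Duty = $162,624.60 × 33% = $53,666.12.
Line 2 (76.85, Velica, 3,020 kg, $703,871.40):
Base rate for 76.85 is $2.65/kg.
Origin Velica is the FTA partner but 76.85 is not on the preference list; base rate stands.
Duty = 3,020 × $2.65 = $8,003.00.
Line 3 (70.52, Velica, 156 kg, $5,411.64):
Base rate for 70.52 is $3.74/kg.
Origin Velica qualifies under the Bralos–Velica agreement and 70.52 is covered: preferential rate Free applies instead.
Duty = $5,411.64 × 0% = $0.00.
Line 4 (48.49, Ravia, 2,342 units, $170,239.98):
Base rate for 48.49 is 3.5% + $1.88/unit.
The additional-duty order on 48.49 targets Naray, not Ravia; it does not apply.
Duty = $170,239.98 × 3.5% + 2,342 × $1.88 = $10,361.36.
Total = $53,666.12 + $8,003.00 + $0.00 + $10,361.36 = $72,030.48.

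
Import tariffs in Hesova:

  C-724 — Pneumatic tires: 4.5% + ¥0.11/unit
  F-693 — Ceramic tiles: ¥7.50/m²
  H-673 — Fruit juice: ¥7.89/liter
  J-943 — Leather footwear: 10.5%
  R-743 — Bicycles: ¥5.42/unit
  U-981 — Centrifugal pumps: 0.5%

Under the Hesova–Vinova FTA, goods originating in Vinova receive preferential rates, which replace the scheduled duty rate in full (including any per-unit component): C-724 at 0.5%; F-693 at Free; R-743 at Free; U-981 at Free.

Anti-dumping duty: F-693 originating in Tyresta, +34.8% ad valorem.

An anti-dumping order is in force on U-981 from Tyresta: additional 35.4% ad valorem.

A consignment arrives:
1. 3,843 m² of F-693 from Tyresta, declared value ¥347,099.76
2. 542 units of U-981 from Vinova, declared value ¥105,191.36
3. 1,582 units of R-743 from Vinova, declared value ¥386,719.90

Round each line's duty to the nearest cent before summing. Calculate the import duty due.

Line 1 (F-693, Tyresta, 3,843 m², ¥347,099.76):
Base rate for F-693 is ¥7.50/m².
F-693 has an FTA preferential rate, but origin Tyresta is not Vinova; base rate stands.
Additional duty on F-693 from Tyresta: +34.8% ad valorem. Applied ad valorem rate = 34.8%.
Duty = ¥347,099.76 × 34.8% + 3,843 × ¥7.50 = ¥149,613.22.
Line 2 (U-981, Vinova, 542 units, ¥105,191.36):
Base rate for U-981 is 0.5%.
Origin Vinova qualifies under the Hesova–Vinova agreement and U-981 is covered: preferential rate Free applies instead.
The additional-duty order on U-981 targets Tyresta, not Vinova; it does not apply.
Duty = ¥105,191.36 × 0% = ¥0.00.
Line 3 (R-743, Vinova, 1,582 units, ¥386,719.90):
Base rate for R-743 is ¥5.42/unit.
Origin Vinova qualifies under the Hesova–Vinova agreement and R-743 is covered: preferential rate Free applies instead.
Duty = ¥386,719.90 × 0% = ¥0.00.
Total = ¥149,613.22 + ¥0.00 + ¥0.00 = ¥149,613.22.

¥149,613.22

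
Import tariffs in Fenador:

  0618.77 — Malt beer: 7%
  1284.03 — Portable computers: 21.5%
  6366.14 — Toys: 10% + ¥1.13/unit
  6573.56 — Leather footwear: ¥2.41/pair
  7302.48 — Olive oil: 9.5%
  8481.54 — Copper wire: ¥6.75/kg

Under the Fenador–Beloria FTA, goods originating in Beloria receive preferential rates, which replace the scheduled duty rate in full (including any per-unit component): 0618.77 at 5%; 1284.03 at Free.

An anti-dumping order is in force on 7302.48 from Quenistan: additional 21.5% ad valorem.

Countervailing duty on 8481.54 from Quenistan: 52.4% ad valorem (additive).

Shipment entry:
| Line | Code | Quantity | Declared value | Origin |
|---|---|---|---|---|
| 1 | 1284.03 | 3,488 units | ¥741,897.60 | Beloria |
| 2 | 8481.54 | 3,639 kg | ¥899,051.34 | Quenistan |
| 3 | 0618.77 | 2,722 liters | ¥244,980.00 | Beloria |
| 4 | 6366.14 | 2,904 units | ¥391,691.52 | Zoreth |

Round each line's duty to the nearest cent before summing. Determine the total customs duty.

¥550,365.82

Line 1 (1284.03, Beloria, 3,488 units, ¥741,897.60):
Base rate for 1284.03 is 21.5%.
Origin Beloria qualifies under the Fenador–Beloria agreement and 1284.03 is covered: preferential rate Free applies instead.
Duty = ¥741,897.60 × 0% = ¥0.00.
Line 2 (8481.54, Quenistan, 3,639 kg, ¥899,051.34):
Base rate for 8481.54 is ¥6.75/kg.
Additional duty on 8481.54 from Quenistan: +52.4% ad valorem. Applied ad valorem rate = 52.4%.
Duty = ¥899,051.34 × 52.4% + 3,639 × ¥6.75 = ¥495,666.15.
Line 3 (0618.77, Beloria, 2,722 liters, ¥244,980.00):
Base rate for 0618.77 is 7%.
Origin Beloria qualifies under the Fenador–Beloria agreement and 0618.77 is covered: preferential rate 5% applies instead.
Duty = ¥244,980.00 × 5% = ¥12,249.00.
Line 4 (6366.14, Zoreth, 2,904 units, ¥391,691.52):
Base rate for 6366.14 is 10% + ¥1.13/unit.
Duty = ¥391,691.52 × 10% + 2,904 × ¥1.13 = ¥42,450.67.
Total = ¥0.00 + ¥495,666.15 + ¥12,249.00 + ¥42,450.67 = ¥550,365.82.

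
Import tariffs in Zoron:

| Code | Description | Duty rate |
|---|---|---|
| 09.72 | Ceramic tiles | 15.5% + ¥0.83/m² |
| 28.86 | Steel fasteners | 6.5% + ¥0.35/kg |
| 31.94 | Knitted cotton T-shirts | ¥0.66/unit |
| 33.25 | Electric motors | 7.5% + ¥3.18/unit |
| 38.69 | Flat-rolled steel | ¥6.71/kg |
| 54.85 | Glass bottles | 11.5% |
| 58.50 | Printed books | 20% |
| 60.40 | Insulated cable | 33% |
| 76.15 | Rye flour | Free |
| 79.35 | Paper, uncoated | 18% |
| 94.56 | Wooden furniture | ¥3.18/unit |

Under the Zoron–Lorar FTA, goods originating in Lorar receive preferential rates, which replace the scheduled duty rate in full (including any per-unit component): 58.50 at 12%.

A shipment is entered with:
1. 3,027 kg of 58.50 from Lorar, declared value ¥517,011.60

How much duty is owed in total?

¥62,041.39

Line 1 (58.50, Lorar, 3,027 kg, ¥517,011.60):
Base rate for 58.50 is 20%.
Origin Lorar qualifies under the Zoron–Lorar agreement and 58.50 is covered: preferential rate 12% applies instead.
Duty = ¥517,011.60 × 12% = ¥62,041.39.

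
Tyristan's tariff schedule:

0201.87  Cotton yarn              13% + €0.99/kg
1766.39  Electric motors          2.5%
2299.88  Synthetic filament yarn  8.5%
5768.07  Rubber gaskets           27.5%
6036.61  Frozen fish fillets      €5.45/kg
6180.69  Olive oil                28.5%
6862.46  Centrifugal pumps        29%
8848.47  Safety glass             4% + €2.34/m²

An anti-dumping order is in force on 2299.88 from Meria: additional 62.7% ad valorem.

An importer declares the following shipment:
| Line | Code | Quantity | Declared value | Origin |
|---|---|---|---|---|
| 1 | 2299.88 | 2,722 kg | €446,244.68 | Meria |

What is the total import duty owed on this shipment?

Line 1 (2299.88, Meria, 2,722 kg, €446,244.68):
Base rate for 2299.88 is 8.5%.
Additional duty on 2299.88 from Meria: +62.7%. Applied ad valorem rate: 8.5% + 62.7% = 71.2%.
Duty = €446,244.68 × 71.2% = €317,726.21.

€317,726.21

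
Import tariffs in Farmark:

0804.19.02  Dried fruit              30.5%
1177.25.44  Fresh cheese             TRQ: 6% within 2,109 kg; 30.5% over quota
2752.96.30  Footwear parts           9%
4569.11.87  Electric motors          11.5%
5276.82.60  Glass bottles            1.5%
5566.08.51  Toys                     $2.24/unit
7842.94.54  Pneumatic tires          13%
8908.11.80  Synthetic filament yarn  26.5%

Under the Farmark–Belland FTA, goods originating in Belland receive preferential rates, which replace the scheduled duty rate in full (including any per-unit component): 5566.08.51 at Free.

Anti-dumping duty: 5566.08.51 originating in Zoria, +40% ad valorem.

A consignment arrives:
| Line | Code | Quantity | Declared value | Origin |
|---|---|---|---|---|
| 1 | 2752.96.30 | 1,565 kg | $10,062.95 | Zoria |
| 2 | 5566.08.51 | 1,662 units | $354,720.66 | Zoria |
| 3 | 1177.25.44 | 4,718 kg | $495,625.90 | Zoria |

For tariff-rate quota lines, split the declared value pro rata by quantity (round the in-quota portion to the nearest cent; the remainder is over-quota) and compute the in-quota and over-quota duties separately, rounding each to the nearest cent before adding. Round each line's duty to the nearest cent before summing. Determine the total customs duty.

Line 1 (2752.96.30, Zoria, 1,565 kg, $10,062.95):
Base rate for 2752.96.30 is 9%.
Duty = $10,062.95 × 9% = $905.67.
Line 2 (5566.08.51, Zoria, 1,662 units, $354,720.66):
Base rate for 5566.08.51 is $2.24/unit.
5566.08.51 has an FTA preferential rate, but origin Zoria is not Belland; base rate stands.
Additional duty on 5566.08.51 from Zoria: +40% ad valorem. Applied ad valorem rate = 40%.
Duty = $354,720.66 × 40% + 1,662 × $2.24 = $145,611.14.
Line 3 (1177.25.44, Zoria, 4,718 kg, $495,625.90):
Code 1177.25.44 is under a tariff-rate quota (threshold 2,109 kg). In-quota: 2,109 kg at 6%; over-quota: 2,609 kg at 30.5%.
Pro-rata value split: in-quota = $495,625.90 × 2,109/4,718 = $221,550.45; over-quota = $495,625.90 − $221,550.45 = $274,075.45.
In-quota duty = $221,550.45 × 6% = $13,293.03. Over-quota duty = $274,075.45 × 30.5% = $83,593.01.
Line duty = $13,293.03 + $83,593.01 = $96,886.04.
Total = $905.67 + $145,611.14 + $96,886.04 = $243,402.85.

$243,402.85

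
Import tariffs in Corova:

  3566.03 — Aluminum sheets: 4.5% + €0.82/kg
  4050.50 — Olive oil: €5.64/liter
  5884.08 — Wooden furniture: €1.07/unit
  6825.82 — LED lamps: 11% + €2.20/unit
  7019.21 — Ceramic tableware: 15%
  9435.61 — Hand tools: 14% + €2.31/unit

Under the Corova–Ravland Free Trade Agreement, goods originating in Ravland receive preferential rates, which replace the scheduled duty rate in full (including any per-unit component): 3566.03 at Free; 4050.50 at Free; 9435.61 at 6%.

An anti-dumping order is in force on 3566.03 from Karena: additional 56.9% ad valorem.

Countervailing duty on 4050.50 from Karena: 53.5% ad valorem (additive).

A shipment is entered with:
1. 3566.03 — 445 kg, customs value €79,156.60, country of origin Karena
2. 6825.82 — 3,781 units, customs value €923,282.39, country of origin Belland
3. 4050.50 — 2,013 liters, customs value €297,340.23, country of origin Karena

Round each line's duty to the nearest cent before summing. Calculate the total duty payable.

€329,276.65

Line 1 (3566.03, Karena, 445 kg, €79,156.60):
Base rate for 3566.03 is 4.5% + €0.82/kg.
3566.03 has an FTA preferential rate, but origin Karena is not Ravland; base rate stands.
Additional duty on 3566.03 from Karena: +56.9%. Applied ad valorem rate: 4.5% + 56.9% = 61.4%.
Duty = €79,156.60 × 61.4% + 445 × €0.82 = €48,967.05.
Line 2 (6825.82, Belland, 3,781 units, €923,282.39):
Base rate for 6825.82 is 11% + €2.20/unit.
Duty = €923,282.39 × 11% + 3,781 × €2.20 = €109,879.26.
Line 3 (4050.50, Karena, 2,013 liters, €297,340.23):
Base rate for 4050.50 is €5.64/liter.
4050.50 has an FTA preferential rate, but origin Karena is not Ravland; base rate stands.
Additional duty on 4050.50 from Karena: +53.5% ad valorem. Applied ad valorem rate = 53.5%.
Duty = €297,340.23 × 53.5% + 2,013 × €5.64 = €170,430.34.
Total = €48,967.05 + €109,879.26 + €170,430.34 = €329,276.65.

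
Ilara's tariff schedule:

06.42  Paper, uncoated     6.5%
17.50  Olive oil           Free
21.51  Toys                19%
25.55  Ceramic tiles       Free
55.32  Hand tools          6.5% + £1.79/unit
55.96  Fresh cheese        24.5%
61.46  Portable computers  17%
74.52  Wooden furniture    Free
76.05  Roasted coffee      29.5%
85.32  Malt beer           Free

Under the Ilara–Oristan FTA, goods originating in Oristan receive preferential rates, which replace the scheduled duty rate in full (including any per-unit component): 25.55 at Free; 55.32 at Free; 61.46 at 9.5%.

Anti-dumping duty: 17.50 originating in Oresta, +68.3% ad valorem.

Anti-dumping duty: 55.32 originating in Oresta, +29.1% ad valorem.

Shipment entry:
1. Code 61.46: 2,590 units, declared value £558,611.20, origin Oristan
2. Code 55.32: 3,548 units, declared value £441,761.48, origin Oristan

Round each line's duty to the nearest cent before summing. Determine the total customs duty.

£53,068.06

Line 1 (61.46, Oristan, 2,590 units, £558,611.20):
Base rate for 61.46 is 17%.
Origin Oristan qualifies under the Ilara–Oristan agreement and 61.46 is covered: preferential rate 9.5% applies instead.
Duty = £558,611.20 × 9.5% = £53,068.06.
Line 2 (55.32, Oristan, 3,548 units, £441,761.48):
Base rate for 55.32 is 6.5% + £1.79/unit.
Origin Oristan qualifies under the Ilara–Oristan agreement and 55.32 is covered: preferential rate Free applies instead.
The additional-duty order on 55.32 targets Oresta, not Oristan; it does not apply.
Duty = £441,761.48 × 0% = £0.00.
Total = £53,068.06 + £0.00 = £53,068.06.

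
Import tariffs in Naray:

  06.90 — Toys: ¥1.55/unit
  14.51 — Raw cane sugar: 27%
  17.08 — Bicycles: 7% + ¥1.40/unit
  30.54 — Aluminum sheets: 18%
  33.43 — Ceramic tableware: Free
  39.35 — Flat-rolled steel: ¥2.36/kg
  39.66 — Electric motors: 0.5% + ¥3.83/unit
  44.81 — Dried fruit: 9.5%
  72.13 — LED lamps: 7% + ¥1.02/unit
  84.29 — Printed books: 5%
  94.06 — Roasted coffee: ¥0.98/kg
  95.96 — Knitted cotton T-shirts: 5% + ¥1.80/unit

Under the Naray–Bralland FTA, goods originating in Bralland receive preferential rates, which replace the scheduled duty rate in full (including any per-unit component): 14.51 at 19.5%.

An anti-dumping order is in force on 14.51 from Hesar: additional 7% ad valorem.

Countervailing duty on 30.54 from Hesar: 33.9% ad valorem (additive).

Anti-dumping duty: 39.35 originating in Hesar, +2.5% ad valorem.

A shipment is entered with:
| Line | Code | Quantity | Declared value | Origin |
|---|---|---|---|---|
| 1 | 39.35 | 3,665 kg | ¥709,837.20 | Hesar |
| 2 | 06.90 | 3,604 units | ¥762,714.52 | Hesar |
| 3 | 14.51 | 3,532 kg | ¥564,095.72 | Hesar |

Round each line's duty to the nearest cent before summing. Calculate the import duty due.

¥223,774.07

Line 1 (39.35, Hesar, 3,665 kg, ¥709,837.20):
Base rate for 39.35 is ¥2.36/kg.
Additional duty on 39.35 from Hesar: +2.5% ad valorem. Applied ad valorem rate = 2.5%.
Duty = ¥709,837.20 × 2.5% + 3,665 × ¥2.36 = ¥26,395.33.
Line 2 (06.90, Hesar, 3,604 units, ¥762,714.52):
Base rate for 06.90 is ¥1.55/unit.
Duty = 3,604 × ¥1.55 = ¥5,586.20.
Line 3 (14.51, Hesar, 3,532 kg, ¥564,095.72):
Base rate for 14.51 is 27%.
14.51 has an FTA preferential rate, but origin Hesar is not Bralland; base rate stands.
Additional duty on 14.51 from Hesar: +7%. Applied ad valorem rate: 27% + 7% = 34%.
Duty = ¥564,095.72 × 34% = ¥191,792.54.
Total = ¥26,395.33 + ¥5,586.20 + ¥191,792.54 = ¥223,774.07.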